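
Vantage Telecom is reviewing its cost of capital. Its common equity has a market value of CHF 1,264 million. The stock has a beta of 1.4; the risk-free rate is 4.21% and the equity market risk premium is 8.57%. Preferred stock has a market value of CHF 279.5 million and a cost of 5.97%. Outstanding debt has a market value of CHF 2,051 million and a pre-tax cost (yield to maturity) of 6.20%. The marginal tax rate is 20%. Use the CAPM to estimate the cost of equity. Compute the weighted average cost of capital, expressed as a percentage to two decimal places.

Cost of equity via CAPM: Re = 4.21% + 1.4 × 8.57% = 16.2080%.
Total capital V = 1264 + 279.5 + 2051 = 3594.5.
Equity: weight = 1264/3594.5 = 0.3516; cost = 16.208%.
Preferred: weight = 279.5/3594.5 = 0.0778; cost = 5.97%.
Debt: weight = 2051/3594.5 = 0.5706; after-tax cost = 6.2% × (1 − 20%) = 4.9600%.
WACC = 0.3516 × 16.2080% + 0.0778 × 5.9700% + 0.5706 × 4.9600% = 8.9939%.

8.99%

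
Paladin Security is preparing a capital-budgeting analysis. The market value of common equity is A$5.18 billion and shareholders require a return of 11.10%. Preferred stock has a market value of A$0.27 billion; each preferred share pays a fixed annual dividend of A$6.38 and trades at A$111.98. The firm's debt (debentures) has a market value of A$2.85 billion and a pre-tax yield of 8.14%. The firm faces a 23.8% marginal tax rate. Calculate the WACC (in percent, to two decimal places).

Cost of preferred: Rp = 6.38 / 111.98 = 5.6974%.
Total capital V = 5.18 + 0.27 + 2.85 = 8.3.
Equity: weight = 5.18/8.3 = 0.6241; cost = 11.1%.
Preferred: weight = 0.27/8.3 = 0.0325; cost = 5.6974%.
Debentures: weight = 2.85/8.3 = 0.3434; after-tax cost = 8.14% × (1 − 23.8%) = 6.2027%.
WACC = 0.6241 × 11.1000% + 0.0325 × 5.6974% + 0.3434 × 6.2027% = 9.2426%.

9.24%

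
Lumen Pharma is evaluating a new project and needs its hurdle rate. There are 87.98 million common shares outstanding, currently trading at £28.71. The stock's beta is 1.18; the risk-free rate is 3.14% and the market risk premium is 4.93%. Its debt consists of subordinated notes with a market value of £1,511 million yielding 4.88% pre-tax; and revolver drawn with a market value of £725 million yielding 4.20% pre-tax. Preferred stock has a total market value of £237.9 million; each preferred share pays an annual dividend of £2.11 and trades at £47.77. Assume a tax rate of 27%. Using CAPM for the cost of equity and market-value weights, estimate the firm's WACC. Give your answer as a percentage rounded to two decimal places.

6.26%

Cost of equity via CAPM: Re = 3.14% + 1.18 × 4.93% = 8.9574%.
Cost of preferred: Rp = 2.11 / 47.77 = 4.4170%.
Market value of equity E = 28.71 × 87.98m = 2525.9058m.
Total capital V = 2525.9058 + 237.9 + 1511 + 725 = 4999.8058.
Equity: weight = 2525.9058/4999.8058 = 0.5052; cost = 8.9574%.
Preferred: weight = 237.9/4999.8058 = 0.0476; cost = 4.417%.
Subordinated notes: weight = 1511/4999.8058 = 0.3022; after-tax cost = 4.88% × (1 − 27%) = 3.5624%.
Revolver drawn: weight = 725/4999.8058 = 0.1450; after-tax cost = 4.2% × (1 − 27%) = 3.0660%.
WACC = 0.5052 × 8.9574% + 0.0476 × 4.4170% + 0.3022 × 3.5624% + 0.1450 × 3.0660% = 6.2566%.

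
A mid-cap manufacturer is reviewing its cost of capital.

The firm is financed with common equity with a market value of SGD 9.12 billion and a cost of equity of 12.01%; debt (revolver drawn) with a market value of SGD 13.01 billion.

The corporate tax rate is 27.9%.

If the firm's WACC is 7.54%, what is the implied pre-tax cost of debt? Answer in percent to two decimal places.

6.11%

Total capital V = 9.12 + 13.01 = 22.13.
Equity weight = 9.12/22.13 = 0.4121.
Revolver drawn weight = 13.01/22.13 = 0.5879.
Equity contribution = 0.4121 × 12.01% = 4.9494%.
Remaining for debt = 7.54% − 4.9494% = 2.5906%.
Rd × (1 − 27.9%) × 0.5879 = 2.5906%  ⇒  Rd = 6.1117%.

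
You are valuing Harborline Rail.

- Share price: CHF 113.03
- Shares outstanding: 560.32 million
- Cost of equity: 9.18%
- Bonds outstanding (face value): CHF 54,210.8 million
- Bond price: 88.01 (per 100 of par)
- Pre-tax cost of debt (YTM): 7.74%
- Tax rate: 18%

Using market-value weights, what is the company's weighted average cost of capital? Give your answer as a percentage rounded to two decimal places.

Market value of equity E = 113.03 × 560.32m = 63332.9696m. Market value of debt D = 54210.8m × 88.01/100 = 47710.92508m.
Total capital V = 63332.9696 + 47710.92508 = 111043.89468.
Equity: weight = 63332.9696/111043.89468 = 0.5703; cost = 9.18%.
Bonds outstanding: weight = 47710.92508/111043.89468 = 0.4297; after-tax cost = 7.74% × (1 − 18%) = 6.3468%.
WACC = 0.5703 × 9.1800% + 0.4297 × 6.3468% = 7.9627%.

7.96%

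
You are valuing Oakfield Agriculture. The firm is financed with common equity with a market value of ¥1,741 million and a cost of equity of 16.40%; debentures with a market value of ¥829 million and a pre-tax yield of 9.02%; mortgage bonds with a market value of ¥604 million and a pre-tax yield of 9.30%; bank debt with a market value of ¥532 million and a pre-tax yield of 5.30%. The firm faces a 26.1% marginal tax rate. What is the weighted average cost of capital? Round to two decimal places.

Total capital V = 1741 + 829 + 604 + 532 = 3706.
Equity: weight = 1741/3706 = 0.4698; cost = 16.4%.
Debentures: weight = 829/3706 = 0.2237; after-tax cost = 9.02% × (1 − 26.1%) = 6.6658%.
Mortgage bonds: weight = 604/3706 = 0.1630; after-tax cost = 9.3% × (1 − 26.1%) = 6.8727%.
Bank debt: weight = 532/3706 = 0.1436; after-tax cost = 5.3% × (1 − 26.1%) = 3.9167%.
WACC = 0.4698 × 16.4000% + 0.2237 × 6.6658% + 0.1630 × 6.8727% + 0.1436 × 3.9167% = 10.8778%.

10.88%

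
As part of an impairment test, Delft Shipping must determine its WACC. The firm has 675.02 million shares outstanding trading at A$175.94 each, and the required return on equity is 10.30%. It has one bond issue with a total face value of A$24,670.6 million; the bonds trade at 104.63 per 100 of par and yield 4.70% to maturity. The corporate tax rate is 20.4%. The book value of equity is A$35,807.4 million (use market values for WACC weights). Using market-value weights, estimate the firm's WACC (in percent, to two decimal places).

9.13%

Market value of equity E = 175.94 × 675.02m = 118763.0188m. Market value of debt D = 24670.6m × 104.63/100 = 25812.84878m.
Total capital V = 118763.0188 + 25812.84878 = 144575.86758.
Equity: weight = 118763.0188/144575.86758 = 0.8215; cost = 10.3%.
Bonds outstanding: weight = 25812.84878/144575.86758 = 0.1785; after-tax cost = 4.7% × (1 − 20.4%) = 3.7412%.
WACC = 0.8215 × 10.3000% + 0.1785 × 3.7412% = 9.1290%.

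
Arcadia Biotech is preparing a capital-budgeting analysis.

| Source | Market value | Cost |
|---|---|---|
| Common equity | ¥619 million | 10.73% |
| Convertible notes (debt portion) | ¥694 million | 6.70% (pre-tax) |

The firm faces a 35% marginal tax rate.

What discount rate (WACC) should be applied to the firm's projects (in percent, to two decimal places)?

7.36%

Total capital V = 619 + 694 = 1313.
Equity: weight = 619/1313 = 0.4714; cost = 10.73%.
Convertible notes (debt portion): weight = 694/1313 = 0.5286; after-tax cost = 6.7% × (1 − 35%) = 4.3550%.
WACC = 0.4714 × 10.7300% + 0.5286 × 4.3550% = 7.3604%.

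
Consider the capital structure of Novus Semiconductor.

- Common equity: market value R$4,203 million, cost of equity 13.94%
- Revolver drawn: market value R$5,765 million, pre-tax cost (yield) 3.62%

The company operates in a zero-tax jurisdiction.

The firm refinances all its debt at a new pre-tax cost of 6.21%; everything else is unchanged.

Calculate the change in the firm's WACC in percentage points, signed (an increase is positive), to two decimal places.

+1.50 pp

Current WACC:
Total capital V = 4203 + 5765 = 9968.
Equity: weight = 4203/9968 = 0.4216; cost = 13.94%.
Revolver drawn: weight = 5765/9968 = 0.5784; after-tax cost = 3.62% × (1 − 0%) = 3.6200%.
WACC = 0.4216 × 13.9400% + 0.5784 × 3.6200% = 7.9714%.
After the change:
Total capital V = 4203 + 5765 = 9968.
Equity: weight = 4203/9968 = 0.4216; cost = 13.94%.
Revolver drawn: weight = 5765/9968 = 0.5784; after-tax cost = 6.21% × (1 − 0%) = 6.2100%.
WACC = 0.4216 × 13.9400% + 0.5784 × 6.2100% = 9.4693%.
Change in WACC = 9.4693% − 7.9714% = 1.4979 pp.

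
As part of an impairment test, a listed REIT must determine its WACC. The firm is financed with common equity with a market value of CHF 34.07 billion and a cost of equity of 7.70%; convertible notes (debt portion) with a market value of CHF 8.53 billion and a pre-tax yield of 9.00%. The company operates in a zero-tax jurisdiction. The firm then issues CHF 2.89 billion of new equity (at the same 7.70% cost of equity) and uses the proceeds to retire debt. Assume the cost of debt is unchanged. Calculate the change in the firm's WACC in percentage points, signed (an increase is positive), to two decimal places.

Current WACC:
Total capital V = 34.07 + 8.53 = 42.6.
Equity: weight = 34.07/42.6 = 0.7998; cost = 7.7%.
Convertible notes (debt portion): weight = 8.53/42.6 = 0.2002; after-tax cost = 9% × (1 − 0%) = 9.0000%.
WACC = 0.7998 × 7.7000% + 0.2002 × 9.0000% = 7.9603%.
After the change:
Total capital V = 36.96 + 5.64 = 42.6.
Equity: weight = 36.96/42.6 = 0.8676; cost = 7.7%.
Convertible notes (debt portion): weight = 5.64/42.6 = 0.1324; after-tax cost = 9% × (1 − 0%) = 9.0000%.
WACC = 0.8676 × 7.7000% + 0.1324 × 9.0000% = 7.8721%.
Change in WACC = 7.8721% − 7.9603% = -0.0882 pp.

-0.09 pp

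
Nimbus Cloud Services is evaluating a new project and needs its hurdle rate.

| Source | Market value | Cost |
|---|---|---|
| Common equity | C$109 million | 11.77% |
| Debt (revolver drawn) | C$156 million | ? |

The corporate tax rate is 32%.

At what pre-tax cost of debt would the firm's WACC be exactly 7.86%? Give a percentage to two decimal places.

Total capital V = 109 + 156 = 265.
Equity weight = 109/265 = 0.4113.
Revolver drawn weight = 156/265 = 0.5887.
Equity contribution = 0.4113 × 11.77% = 4.8412%.
Remaining for debt = 7.86% − 4.8412% = 3.0188%.
Rd × (1 − 32%) × 0.5887 = 3.0188%  ⇒  Rd = 7.5412%.

7.54%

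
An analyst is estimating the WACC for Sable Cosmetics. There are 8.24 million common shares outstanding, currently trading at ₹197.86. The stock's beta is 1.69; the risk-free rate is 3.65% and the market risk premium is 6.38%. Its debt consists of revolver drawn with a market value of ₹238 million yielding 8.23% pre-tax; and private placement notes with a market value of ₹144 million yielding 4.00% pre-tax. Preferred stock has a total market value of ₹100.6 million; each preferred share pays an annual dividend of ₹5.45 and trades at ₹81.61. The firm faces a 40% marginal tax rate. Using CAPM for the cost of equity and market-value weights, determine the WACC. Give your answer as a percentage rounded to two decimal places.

Cost of equity via CAPM: Re = 3.65% + 1.69 × 6.38% = 14.4322%.
Cost of preferred: Rp = 5.45 / 81.61 = 6.6781%.
Market value of equity E = 197.86 × 8.24m = 1630.3664m.
Total capital V = 1630.3664 + 100.6 + 238 + 144 = 2112.9664.
Equity: weight = 1630.3664/2112.9664 = 0.7716; cost = 14.4322%.
Preferred: weight = 100.6/2112.9664 = 0.0476; cost = 6.6781%.
Revolver drawn: weight = 238/2112.9664 = 0.1126; after-tax cost = 8.23% × (1 − 40%) = 4.9380%.
Private placement notes: weight = 144/2112.9664 = 0.0682; after-tax cost = 4% × (1 − 40%) = 2.4000%.
WACC = 0.7716 × 14.4322% + 0.0476 × 6.6781% + 0.1126 × 4.9380% + 0.0682 × 2.4000% = 12.1736%.

12.17%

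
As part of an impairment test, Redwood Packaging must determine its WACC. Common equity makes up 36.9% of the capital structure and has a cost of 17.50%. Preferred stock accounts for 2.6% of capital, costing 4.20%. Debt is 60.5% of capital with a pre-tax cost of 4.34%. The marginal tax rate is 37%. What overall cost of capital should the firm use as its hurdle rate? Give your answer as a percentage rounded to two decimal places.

8.22%

After-tax cost of debt = 4.34% × (1 − 37%) = 2.7342%.
WACC = 0.369 × 17.5000% + 0.026 × 4.2000% + 0.605 × 2.7342% = 8.2209%.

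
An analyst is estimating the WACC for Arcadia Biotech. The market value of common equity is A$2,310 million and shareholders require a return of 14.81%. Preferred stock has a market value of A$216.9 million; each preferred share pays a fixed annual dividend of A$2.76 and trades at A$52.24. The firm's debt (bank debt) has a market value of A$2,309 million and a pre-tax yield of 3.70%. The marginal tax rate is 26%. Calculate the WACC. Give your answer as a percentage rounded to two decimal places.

8.62%

Cost of preferred: Rp = 2.76 / 52.24 = 5.2833%.
Total capital V = 2310 + 216.9 + 2309 = 4835.9.
Equity: weight = 2310/4835.9 = 0.4777; cost = 14.81%.
Preferred: weight = 216.9/4835.9 = 0.0449; cost = 5.2833%.
Bank debt: weight = 2309/4835.9 = 0.4775; after-tax cost = 3.7% × (1 − 26%) = 2.7380%.
WACC = 0.4777 × 14.8100% + 0.0449 × 5.2833% + 0.4775 × 2.7380% = 8.6187%.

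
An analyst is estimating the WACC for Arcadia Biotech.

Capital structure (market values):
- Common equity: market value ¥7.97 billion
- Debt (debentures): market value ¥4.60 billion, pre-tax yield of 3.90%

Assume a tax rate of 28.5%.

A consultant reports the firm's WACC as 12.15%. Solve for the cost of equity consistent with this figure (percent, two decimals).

17.55%

Total capital V = 7.97 + 4.6 = 12.57.
Equity weight = 7.97/12.57 = 0.6340.
Debentures weight = 4.6/12.57 = 0.3660.
Debt contribution = 0.3660 × 3.9% × (1 − 28.5%) = 1.0205%.
Required equity contribution = 12.15% − 1.0205% = 11.1295%.
Re = 11.1295% / 0.6340 = 17.5531%.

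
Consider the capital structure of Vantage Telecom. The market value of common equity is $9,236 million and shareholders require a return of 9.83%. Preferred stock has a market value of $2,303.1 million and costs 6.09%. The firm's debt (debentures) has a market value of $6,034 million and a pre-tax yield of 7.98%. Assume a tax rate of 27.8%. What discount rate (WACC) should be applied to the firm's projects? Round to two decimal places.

Total capital V = 9236 + 2303.1 + 6034 = 17573.1.
Equity: weight = 9236/17573.1 = 0.5256; cost = 9.83%.
Preferred: weight = 2303.1/17573.1 = 0.1311; cost = 6.09%.
Debentures: weight = 6034/17573.1 = 0.3434; after-tax cost = 7.98% × (1 − 27.8%) = 5.7616%.
WACC = 0.5256 × 9.8300% + 0.1311 × 6.0900% + 0.3434 × 5.7616% = 7.9429%.

7.94%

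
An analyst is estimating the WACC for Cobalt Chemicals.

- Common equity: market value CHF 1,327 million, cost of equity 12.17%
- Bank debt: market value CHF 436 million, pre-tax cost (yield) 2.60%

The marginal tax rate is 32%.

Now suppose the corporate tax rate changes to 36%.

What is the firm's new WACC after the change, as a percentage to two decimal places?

After the change:
Total capital V = 1327 + 436 = 1763.
Equity: weight = 1327/1763 = 0.7527; cost = 12.17%.
Bank debt: weight = 436/1763 = 0.2473; after-tax cost = 2.6% × (1 − 36%) = 1.6640%.
WACC = 0.7527 × 12.1700% + 0.2473 × 1.6640% = 9.5718%.

9.57%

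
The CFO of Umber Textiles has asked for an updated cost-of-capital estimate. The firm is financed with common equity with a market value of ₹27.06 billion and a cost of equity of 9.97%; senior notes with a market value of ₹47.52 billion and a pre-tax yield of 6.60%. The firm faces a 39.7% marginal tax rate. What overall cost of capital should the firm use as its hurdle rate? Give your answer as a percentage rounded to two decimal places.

6.15%

Total capital V = 27.06 + 47.52 = 74.58.
Equity: weight = 27.06/74.58 = 0.3628; cost = 9.97%.
Senior notes: weight = 47.52/74.58 = 0.6372; after-tax cost = 6.6% × (1 − 39.7%) = 3.9798%.
WACC = 0.3628 × 9.9700% + 0.6372 × 3.9798% = 6.1532%.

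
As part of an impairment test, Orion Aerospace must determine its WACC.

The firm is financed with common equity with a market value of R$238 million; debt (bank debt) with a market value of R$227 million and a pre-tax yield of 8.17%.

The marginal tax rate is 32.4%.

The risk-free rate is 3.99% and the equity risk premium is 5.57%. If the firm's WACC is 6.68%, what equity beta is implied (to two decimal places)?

0.68

Total capital V = 238 + 227 = 465.
Equity weight = 238/465 = 0.5118.
Bank debt weight = 227/465 = 0.4882.
Debt contribution = 0.4882 × 8.17% × (1 − 32.4%) = 2.6961%.
Required equity contribution = 6.68% − 2.6961% = 3.9839%  ⇒  Re = 7.7836%.
CAPM: 7.7836% = 3.99% + β × 5.57%  ⇒  β = 0.6811.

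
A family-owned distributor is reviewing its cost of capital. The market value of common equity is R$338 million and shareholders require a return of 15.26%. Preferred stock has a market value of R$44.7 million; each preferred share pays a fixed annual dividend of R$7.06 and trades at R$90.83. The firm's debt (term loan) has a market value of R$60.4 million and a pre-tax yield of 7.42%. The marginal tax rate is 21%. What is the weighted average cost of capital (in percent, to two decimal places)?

Cost of preferred: Rp = 7.06 / 90.83 = 7.7728%.
Total capital V = 338 + 44.7 + 60.4 = 443.1.
Equity: weight = 338/443.1 = 0.7628; cost = 15.26%.
Preferred: weight = 44.7/443.1 = 0.1009; cost = 7.7728%.
Term loan: weight = 60.4/443.1 = 0.1363; after-tax cost = 7.42% × (1 − 21%) = 5.8618%.
WACC = 0.7628 × 15.2600% + 0.1009 × 7.7728% + 0.1363 × 5.8618% = 13.2236%.

13.22%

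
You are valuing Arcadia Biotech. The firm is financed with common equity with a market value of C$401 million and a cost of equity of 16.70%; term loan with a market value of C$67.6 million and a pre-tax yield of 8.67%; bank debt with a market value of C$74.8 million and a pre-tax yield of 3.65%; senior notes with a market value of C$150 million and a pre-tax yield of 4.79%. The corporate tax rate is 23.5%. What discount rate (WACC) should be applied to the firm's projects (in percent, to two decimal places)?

11.40%

Total capital V = 401 + 67.6 + 74.8 + 150 = 693.4.
Equity: weight = 401/693.4 = 0.5783; cost = 16.7%.
Term loan: weight = 67.6/693.4 = 0.0975; after-tax cost = 8.67% × (1 − 23.5%) = 6.6326%.
Bank debt: weight = 74.8/693.4 = 0.1079; after-tax cost = 3.65% × (1 − 23.5%) = 2.7923%.
Senior notes: weight = 150/693.4 = 0.2163; after-tax cost = 4.79% × (1 − 23.5%) = 3.6644%.
WACC = 0.5783 × 16.7000% + 0.0975 × 6.6326% + 0.1079 × 2.7923% + 0.2163 × 3.6644% = 11.3983%.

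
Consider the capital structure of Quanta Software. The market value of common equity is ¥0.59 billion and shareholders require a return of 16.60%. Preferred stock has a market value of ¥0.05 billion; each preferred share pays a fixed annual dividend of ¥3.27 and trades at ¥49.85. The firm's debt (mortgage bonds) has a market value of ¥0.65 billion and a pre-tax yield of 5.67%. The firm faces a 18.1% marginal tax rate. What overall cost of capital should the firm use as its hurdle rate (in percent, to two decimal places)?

10.19%

Cost of preferred: Rp = 3.27 / 49.85 = 6.5597%.
Total capital V = 0.59 + 0.05 + 0.65 = 1.29.
Equity: weight = 0.59/1.29 = 0.4574; cost = 16.6%.
Preferred: weight = 0.05/1.29 = 0.0388; cost = 6.5597%.
Mortgage bonds: weight = 0.65/1.29 = 0.5039; after-tax cost = 5.67% × (1 − 18.1%) = 4.6437%.
WACC = 0.4574 × 16.6000% + 0.0388 × 6.5597% + 0.5039 × 4.6437% = 10.1864%.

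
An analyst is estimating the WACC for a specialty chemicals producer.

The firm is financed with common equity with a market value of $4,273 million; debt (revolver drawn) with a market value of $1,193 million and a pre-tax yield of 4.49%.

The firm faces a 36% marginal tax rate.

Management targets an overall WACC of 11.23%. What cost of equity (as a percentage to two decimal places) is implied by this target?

13.56%

Total capital V = 4273 + 1193 = 5466.
Equity weight = 4273/5466 = 0.7817.
Revolver drawn weight = 1193/5466 = 0.2183.
Debt contribution = 0.2183 × 4.49% × (1 − 36%) = 0.6272%.
Required equity contribution = 11.23% − 0.6272% = 10.6028%.
Re = 10.6028% / 0.7817 = 13.5631%.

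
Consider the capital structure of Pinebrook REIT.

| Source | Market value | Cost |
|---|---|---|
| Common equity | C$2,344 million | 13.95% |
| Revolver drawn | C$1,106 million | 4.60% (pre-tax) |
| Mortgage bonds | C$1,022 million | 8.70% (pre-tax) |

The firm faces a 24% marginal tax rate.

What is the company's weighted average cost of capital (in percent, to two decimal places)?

Total capital V = 2344 + 1106 + 1022 = 4472.
Equity: weight = 2344/4472 = 0.5242; cost = 13.95%.
Revolver drawn: weight = 1106/4472 = 0.2473; after-tax cost = 4.6% × (1 − 24%) = 3.4960%.
Mortgage bonds: weight = 1022/4472 = 0.2285; after-tax cost = 8.7% × (1 − 24%) = 6.6120%.
WACC = 0.5242 × 13.9500% + 0.2473 × 3.4960% + 0.2285 × 6.6120% = 9.6876%.

9.69%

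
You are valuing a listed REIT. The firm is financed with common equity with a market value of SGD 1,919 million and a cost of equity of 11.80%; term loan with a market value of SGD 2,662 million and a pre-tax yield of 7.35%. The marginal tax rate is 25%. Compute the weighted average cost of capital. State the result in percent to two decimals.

Total capital V = 1919 + 2662 = 4581.
Equity: weight = 1919/4581 = 0.4189; cost = 11.8%.
Term loan: weight = 2662/4581 = 0.5811; after-tax cost = 7.35% × (1 − 25%) = 5.5125%.
WACC = 0.4189 × 11.8000% + 0.5811 × 5.5125% = 8.1464%.

8.15%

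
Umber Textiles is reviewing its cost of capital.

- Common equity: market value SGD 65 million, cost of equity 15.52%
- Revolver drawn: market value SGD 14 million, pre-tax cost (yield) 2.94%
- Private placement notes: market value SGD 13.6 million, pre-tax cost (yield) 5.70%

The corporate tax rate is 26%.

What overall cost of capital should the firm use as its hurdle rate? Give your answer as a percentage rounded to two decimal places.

Total capital V = 65 + 14 + 13.6 = 92.6.
Equity: weight = 65/92.6 = 0.7019; cost = 15.52%.
Revolver drawn: weight = 14/92.6 = 0.1512; after-tax cost = 2.94% × (1 − 26%) = 2.1756%.
Private placement notes: weight = 13.6/92.6 = 0.1469; after-tax cost = 5.7% × (1 − 26%) = 4.2180%.
WACC = 0.7019 × 15.5200% + 0.1512 × 2.1756% + 0.1469 × 4.2180% = 11.8426%.

11.84%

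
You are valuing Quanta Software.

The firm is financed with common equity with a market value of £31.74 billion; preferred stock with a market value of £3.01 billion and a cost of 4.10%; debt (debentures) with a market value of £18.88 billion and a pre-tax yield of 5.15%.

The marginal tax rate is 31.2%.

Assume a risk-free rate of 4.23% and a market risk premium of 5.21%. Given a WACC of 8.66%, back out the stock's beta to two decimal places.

Total capital V = 31.74 + 3.01 + 18.88 = 53.63.
Equity weight = 31.74/53.63 = 0.5918.
Preferred weight = 3.01/53.63 = 0.0561.
Debentures weight = 18.88/53.63 = 0.3520.
Debt contribution = 0.3520 × 5.15% × (1 − 31.2%) = 1.2474%.
Preferred contribution = 0.0561 × 4.1% = 0.2301%.
Required equity contribution = 8.66% − 1.4775% = 7.1825%  ⇒  Re = 12.1361%.
CAPM: 12.1361% = 4.23% + β × 5.21%  ⇒  β = 1.5175.

1.52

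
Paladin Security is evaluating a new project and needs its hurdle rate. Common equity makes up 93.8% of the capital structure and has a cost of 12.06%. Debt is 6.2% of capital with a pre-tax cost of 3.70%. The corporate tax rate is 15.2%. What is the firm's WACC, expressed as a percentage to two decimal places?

After-tax cost of debt = 3.7% × (1 − 15.2%) = 3.1376%.
WACC = 0.938 × 12.0600% + 0.062 × 3.1376% = 11.5068%.

11.51%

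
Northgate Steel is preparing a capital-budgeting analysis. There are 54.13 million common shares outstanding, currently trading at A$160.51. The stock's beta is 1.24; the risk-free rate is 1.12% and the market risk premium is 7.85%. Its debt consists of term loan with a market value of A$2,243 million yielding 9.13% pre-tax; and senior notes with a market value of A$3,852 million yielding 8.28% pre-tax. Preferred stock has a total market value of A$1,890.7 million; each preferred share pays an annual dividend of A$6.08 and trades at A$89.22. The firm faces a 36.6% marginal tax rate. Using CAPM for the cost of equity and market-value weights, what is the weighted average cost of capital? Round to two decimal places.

Cost of equity via CAPM: Re = 1.12% + 1.24 × 7.85% = 10.8540%.
Cost of preferred: Rp = 6.08 / 89.22 = 6.8146%.
Market value of equity E = 160.51 × 54.13m = 8688.4063m.
Total capital V = 8688.4063 + 1890.7 + 2243 + 3852 = 16674.1063.
Equity: weight = 8688.4063/16674.1063 = 0.5211; cost = 10.854%.
Preferred: weight = 1890.7/16674.1063 = 0.1134; cost = 6.8146%.
Term loan: weight = 2243/16674.1063 = 0.1345; after-tax cost = 9.13% × (1 − 36.6%) = 5.7884%.
Senior notes: weight = 3852/16674.1063 = 0.2310; after-tax cost = 8.28% × (1 − 36.6%) = 5.2495%.
WACC = 0.5211 × 10.8540% + 0.1134 × 6.8146% + 0.1345 × 5.7884% + 0.2310 × 5.2495% = 8.4198%.

8.42%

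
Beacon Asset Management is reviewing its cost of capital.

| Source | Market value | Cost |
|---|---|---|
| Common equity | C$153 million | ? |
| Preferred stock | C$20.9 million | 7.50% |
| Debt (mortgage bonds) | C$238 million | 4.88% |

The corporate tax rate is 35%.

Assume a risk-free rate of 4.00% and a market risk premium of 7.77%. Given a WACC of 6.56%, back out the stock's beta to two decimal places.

Total capital V = 153 + 20.9 + 238 = 411.9.
Equity weight = 153/411.9 = 0.3714.
Preferred weight = 20.9/411.9 = 0.0507.
Mortgage bonds weight = 238/411.9 = 0.5778.
Debt contribution = 0.5778 × 4.88% × (1 − 35%) = 1.8328%.
Preferred contribution = 0.0507 × 7.5% = 0.3806%.
Required equity contribution = 6.56% − 2.2134% = 4.3466%  ⇒  Re = 11.7018%.
CAPM: 11.7018% = 4.0% + β × 7.77%  ⇒  β = 0.9912.

0.99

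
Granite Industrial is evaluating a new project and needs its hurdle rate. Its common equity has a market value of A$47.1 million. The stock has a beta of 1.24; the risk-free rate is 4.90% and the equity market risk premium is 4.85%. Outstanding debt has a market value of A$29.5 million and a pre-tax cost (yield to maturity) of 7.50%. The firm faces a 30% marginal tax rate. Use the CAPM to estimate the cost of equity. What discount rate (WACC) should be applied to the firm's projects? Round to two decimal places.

8.73%

Cost of equity via CAPM: Re = 4.9% + 1.24 × 4.85% = 10.9140%.
Total capital V = 47.1 + 29.5 = 76.6.
Equity: weight = 47.1/76.6 = 0.6149; cost = 10.914%.
Debt: weight = 29.5/76.6 = 0.3851; after-tax cost = 7.5% × (1 − 30%) = 5.2500%.
WACC = 0.6149 × 10.9140% + 0.3851 × 5.2500% = 8.7327%.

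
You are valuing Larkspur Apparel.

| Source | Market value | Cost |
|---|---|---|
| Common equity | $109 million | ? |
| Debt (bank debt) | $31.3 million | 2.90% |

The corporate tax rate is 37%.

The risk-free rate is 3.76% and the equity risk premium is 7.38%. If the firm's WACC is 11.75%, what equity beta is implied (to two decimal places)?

Total capital V = 109 + 31.3 = 140.3.
Equity weight = 109/140.3 = 0.7769.
Bank debt weight = 31.3/140.3 = 0.2231.
Debt contribution = 0.2231 × 2.9% × (1 − 37%) = 0.4076%.
Required equity contribution = 11.75% − 0.4076% = 11.3424%  ⇒  Re = 14.5994%.
CAPM: 14.5994% = 3.76% + β × 7.38%  ⇒  β = 1.4688.

1.47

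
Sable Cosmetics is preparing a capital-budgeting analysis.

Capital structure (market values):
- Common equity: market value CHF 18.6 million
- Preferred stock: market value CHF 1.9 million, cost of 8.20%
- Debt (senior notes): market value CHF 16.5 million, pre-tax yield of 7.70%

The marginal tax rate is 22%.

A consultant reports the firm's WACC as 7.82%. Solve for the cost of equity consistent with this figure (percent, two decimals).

9.39%

Total capital V = 18.6 + 1.9 + 16.5 = 37.
Equity weight = 18.6/37 = 0.5027.
Preferred weight = 1.9/37 = 0.0514.
Senior notes weight = 16.5/37 = 0.4459.
Debt contribution = 0.4459 × 7.7% × (1 − 22%) = 2.6784%.
Preferred contribution = 0.0514 × 8.2% = 0.4211%.
Required equity contribution = 7.82% − 3.0994% = 4.7206%.
Re = 4.7206% / 0.5027 = 9.3904%.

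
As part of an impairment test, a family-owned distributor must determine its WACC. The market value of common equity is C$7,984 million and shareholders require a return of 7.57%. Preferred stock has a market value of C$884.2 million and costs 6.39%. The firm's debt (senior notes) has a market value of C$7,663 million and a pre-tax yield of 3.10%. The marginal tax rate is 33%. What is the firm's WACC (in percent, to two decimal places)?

Total capital V = 7984 + 884.2 + 7663 = 16531.2.
Equity: weight = 7984/16531.2 = 0.4830; cost = 7.57%.
Preferred: weight = 884.2/16531.2 = 0.0535; cost = 6.39%.
Senior notes: weight = 7663/16531.2 = 0.4635; after-tax cost = 3.1% × (1 − 33%) = 2.0770%.
WACC = 0.4830 × 7.5700% + 0.0535 × 6.3900% + 0.4635 × 2.0770% = 4.9606%.

4.96%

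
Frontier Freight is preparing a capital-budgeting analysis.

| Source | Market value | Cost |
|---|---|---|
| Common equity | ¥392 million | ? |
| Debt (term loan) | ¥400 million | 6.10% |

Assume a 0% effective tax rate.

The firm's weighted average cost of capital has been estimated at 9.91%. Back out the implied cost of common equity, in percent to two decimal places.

Total capital V = 392 + 400 = 792.
Equity weight = 392/792 = 0.4949.
Term loan weight = 400/792 = 0.5051.
Debt contribution = 0.5051 × 6.1% × (1 − 0%) = 3.0808%.
Required equity contribution = 9.91% − 3.0808% = 6.8292%.
Re = 6.8292% / 0.4949 = 13.7978%.

13.80%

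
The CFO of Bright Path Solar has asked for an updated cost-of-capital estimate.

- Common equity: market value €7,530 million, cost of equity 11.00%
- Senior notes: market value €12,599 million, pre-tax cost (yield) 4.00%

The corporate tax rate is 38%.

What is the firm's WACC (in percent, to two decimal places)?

Total capital V = 7530 + 12599 = 20129.
Equity: weight = 7530/20129 = 0.3741; cost = 11%.
Senior notes: weight = 12599/20129 = 0.6259; after-tax cost = 4% × (1 − 38%) = 2.4800%.
WACC = 0.3741 × 11.0000% + 0.6259 × 2.4800% = 5.6672%.

5.67%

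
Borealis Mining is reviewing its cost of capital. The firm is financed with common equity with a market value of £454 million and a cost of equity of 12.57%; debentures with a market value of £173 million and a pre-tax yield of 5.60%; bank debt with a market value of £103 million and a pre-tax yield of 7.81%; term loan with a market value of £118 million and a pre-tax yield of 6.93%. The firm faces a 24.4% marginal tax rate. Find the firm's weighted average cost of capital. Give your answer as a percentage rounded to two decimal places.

9.04%

Total capital V = 454 + 173 + 103 + 118 = 848.
Equity: weight = 454/848 = 0.5354; cost = 12.57%.
Debentures: weight = 173/848 = 0.2040; after-tax cost = 5.6% × (1 − 24.4%) = 4.2336%.
Bank debt: weight = 103/848 = 0.1215; after-tax cost = 7.81% × (1 − 24.4%) = 5.9044%.
Term loan: weight = 118/848 = 0.1392; after-tax cost = 6.93% × (1 − 24.4%) = 5.2391%.
WACC = 0.5354 × 12.5700% + 0.2040 × 4.2336% + 0.1215 × 5.9044% + 0.1392 × 5.2391% = 9.0396%.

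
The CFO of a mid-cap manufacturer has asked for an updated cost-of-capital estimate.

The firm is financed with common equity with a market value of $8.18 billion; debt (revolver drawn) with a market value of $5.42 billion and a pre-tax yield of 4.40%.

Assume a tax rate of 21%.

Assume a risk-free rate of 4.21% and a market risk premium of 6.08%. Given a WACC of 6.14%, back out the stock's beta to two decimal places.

0.61

Total capital V = 8.18 + 5.42 = 13.6.
Equity weight = 8.18/13.6 = 0.6015.
Revolver drawn weight = 5.42/13.6 = 0.3985.
Debt contribution = 0.3985 × 4.4% × (1 − 21%) = 1.3853%.
Required equity contribution = 6.14% − 1.3853% = 4.7547%  ⇒  Re = 7.9051%.
CAPM: 7.9051% = 4.21% + β × 6.08%  ⇒  β = 0.6078.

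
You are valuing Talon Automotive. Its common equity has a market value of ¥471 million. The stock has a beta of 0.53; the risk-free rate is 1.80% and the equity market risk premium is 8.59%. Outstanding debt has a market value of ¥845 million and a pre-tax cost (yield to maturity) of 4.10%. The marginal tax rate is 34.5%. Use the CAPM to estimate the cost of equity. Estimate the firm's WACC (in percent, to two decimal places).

Cost of equity via CAPM: Re = 1.8% + 0.53 × 8.59% = 6.3527%.
Total capital V = 471 + 845 = 1316.
Equity: weight = 471/1316 = 0.3579; cost = 6.3527%.
Debt: weight = 845/1316 = 0.6421; after-tax cost = 4.1% × (1 − 34.5%) = 2.6855%.
WACC = 0.3579 × 6.3527% + 0.6421 × 2.6855% = 3.9980%.

4.00%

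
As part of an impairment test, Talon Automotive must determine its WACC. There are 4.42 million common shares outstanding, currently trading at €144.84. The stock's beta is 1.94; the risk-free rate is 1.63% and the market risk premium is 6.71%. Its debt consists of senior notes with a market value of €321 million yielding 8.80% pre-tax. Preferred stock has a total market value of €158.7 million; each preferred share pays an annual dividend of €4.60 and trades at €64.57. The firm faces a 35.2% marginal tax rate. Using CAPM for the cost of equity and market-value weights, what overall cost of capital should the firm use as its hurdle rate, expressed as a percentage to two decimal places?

Cost of equity via CAPM: Re = 1.63% + 1.94 × 6.71% = 14.6474%.
Cost of preferred: Rp = 4.6 / 64.57 = 7.1241%.
Market value of equity E = 144.84 × 4.42m = 640.1928m.
Total capital V = 640.1928 + 158.7 + 321 = 1119.8928.
Equity: weight = 640.1928/1119.8928 = 0.5717; cost = 14.6474%.
Preferred: weight = 158.7/1119.8928 = 0.1417; cost = 7.1241%.
Senior notes: weight = 321/1119.8928 = 0.2866; after-tax cost = 8.8% × (1 − 35.2%) = 5.7024%.
WACC = 0.5717 × 14.6474% + 0.1417 × 7.1241% + 0.2866 × 5.7024% = 11.0173%.

11.02%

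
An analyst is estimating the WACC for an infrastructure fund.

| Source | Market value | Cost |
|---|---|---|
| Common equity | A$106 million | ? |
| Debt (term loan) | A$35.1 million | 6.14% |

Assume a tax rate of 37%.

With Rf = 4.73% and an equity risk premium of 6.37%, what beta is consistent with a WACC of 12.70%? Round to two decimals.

1.71

Total capital V = 106 + 35.1 = 141.1.
Equity weight = 106/141.1 = 0.7512.
Term loan weight = 35.1/141.1 = 0.2488.
Debt contribution = 0.2488 × 6.14% × (1 − 37%) = 0.9623%.
Required equity contribution = 12.7% − 0.9623% = 11.7377%  ⇒  Re = 15.6245%.
CAPM: 15.6245% = 4.73% + β × 6.37%  ⇒  β = 1.7103.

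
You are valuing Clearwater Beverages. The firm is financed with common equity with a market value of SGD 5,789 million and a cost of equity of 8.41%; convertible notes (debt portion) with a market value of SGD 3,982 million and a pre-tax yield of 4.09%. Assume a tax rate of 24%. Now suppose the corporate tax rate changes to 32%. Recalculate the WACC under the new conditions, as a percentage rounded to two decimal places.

After the change:
Total capital V = 5789 + 3982 = 9771.
Equity: weight = 5789/9771 = 0.5925; cost = 8.41%.
Convertible notes (debt portion): weight = 3982/9771 = 0.4075; after-tax cost = 4.09% × (1 − 32%) = 2.7812%.
WACC = 0.5925 × 8.4100% + 0.4075 × 2.7812% = 6.1161%.

6.12%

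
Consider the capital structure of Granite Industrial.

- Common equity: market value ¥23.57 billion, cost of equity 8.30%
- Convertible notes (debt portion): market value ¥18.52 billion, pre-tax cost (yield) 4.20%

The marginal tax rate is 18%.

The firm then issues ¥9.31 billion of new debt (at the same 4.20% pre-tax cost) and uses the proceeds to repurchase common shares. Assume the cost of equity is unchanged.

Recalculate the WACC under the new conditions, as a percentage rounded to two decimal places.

5.09%

After the change:
Total capital V = 14.26 + 27.83 = 42.09.
Equity: weight = 14.26/42.09 = 0.3388; cost = 8.3%.
Convertible notes (debt portion): weight = 27.83/42.09 = 0.6612; after-tax cost = 4.2% × (1 − 18%) = 3.4440%.
WACC = 0.3388 × 8.3000% + 0.6612 × 3.4440% = 5.0892%.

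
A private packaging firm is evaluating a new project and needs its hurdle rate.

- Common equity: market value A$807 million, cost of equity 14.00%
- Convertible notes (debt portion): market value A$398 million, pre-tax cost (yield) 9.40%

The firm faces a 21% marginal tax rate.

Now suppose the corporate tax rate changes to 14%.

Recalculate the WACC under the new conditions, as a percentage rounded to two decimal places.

12.05%

After the change:
Total capital V = 807 + 398 = 1205.
Equity: weight = 807/1205 = 0.6697; cost = 14%.
Convertible notes (debt portion): weight = 398/1205 = 0.3303; after-tax cost = 9.4% × (1 − 14%) = 8.0840%.
WACC = 0.6697 × 14.0000% + 0.3303 × 8.0840% = 12.0460%.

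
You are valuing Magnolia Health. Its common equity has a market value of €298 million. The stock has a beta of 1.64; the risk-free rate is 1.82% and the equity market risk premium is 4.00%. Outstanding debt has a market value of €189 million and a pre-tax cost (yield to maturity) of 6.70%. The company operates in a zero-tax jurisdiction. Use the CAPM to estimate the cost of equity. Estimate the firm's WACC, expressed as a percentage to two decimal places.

Cost of equity via CAPM: Re = 1.82% + 1.64 × 4.0% = 8.3800%.
Total capital V = 298 + 189 = 487.
Equity: weight = 298/487 = 0.6119; cost = 8.38%.
Debt: weight = 189/487 = 0.3881; after-tax cost = 6.7% × (1 − 0%) = 6.7000%.
WACC = 0.6119 × 8.3800% + 0.3881 × 6.7000% = 7.7280%.

7.73%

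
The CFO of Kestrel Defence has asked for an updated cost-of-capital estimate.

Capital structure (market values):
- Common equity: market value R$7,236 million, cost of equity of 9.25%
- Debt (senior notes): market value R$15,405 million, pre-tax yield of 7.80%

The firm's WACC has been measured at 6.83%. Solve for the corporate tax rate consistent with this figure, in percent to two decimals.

27.01%

Total capital V = 7236 + 15405 = 22641.
Equity weight = 7236/22641 = 0.3196.
Senior notes weight = 15405/22641 = 0.6804.
Equity contribution = 0.3196 × 9.25% = 2.9563%.
Debt contribution must be 6.83% − 2.9563% = 3.8737%.
0.6804 × 7.8% × (1 − T) = 3.8737%  ⇒  (1 − T) = 0.7299.
T = 27.0092%.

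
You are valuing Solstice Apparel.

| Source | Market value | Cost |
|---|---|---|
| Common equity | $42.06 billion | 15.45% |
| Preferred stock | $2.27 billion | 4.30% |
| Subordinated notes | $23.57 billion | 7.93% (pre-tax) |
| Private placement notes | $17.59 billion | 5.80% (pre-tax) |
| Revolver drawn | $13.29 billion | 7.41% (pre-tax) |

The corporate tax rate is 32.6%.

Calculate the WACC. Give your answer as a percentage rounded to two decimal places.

Total capital V = 42.06 + 2.27 + 23.57 + 17.59 + 13.29 = 98.78.
Equity: weight = 42.06/98.78 = 0.4258; cost = 15.45%.
Preferred: weight = 2.27/98.78 = 0.0230; cost = 4.3%.
Subordinated notes: weight = 23.57/98.78 = 0.2386; after-tax cost = 7.93% × (1 − 32.6%) = 5.3448%.
Private placement notes: weight = 17.59/98.78 = 0.1781; after-tax cost = 5.8% × (1 − 32.6%) = 3.9092%.
Revolver drawn: weight = 13.29/98.78 = 0.1345; after-tax cost = 7.41% × (1 − 32.6%) = 4.9943%.
WACC = 0.4258 × 15.4500% + 0.0230 × 4.3000% + 0.2386 × 5.3448% + 0.1781 × 3.9092% + 0.1345 × 4.9943% = 9.3207%.

9.32%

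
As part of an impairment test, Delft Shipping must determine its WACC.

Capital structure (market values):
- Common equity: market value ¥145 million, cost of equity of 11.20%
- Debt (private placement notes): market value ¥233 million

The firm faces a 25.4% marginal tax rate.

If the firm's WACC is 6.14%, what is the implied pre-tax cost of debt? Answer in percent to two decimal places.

4.01%

Total capital V = 145 + 233 = 378.
Equity weight = 145/378 = 0.3836.
Private placement notes weight = 233/378 = 0.6164.
Equity contribution = 0.3836 × 11.2% = 4.2963%.
Remaining for debt = 6.14% − 4.2963% = 1.8437%.
Rd × (1 − 25.4%) × 0.6164 = 1.8437%  ⇒  Rd = 4.0095%.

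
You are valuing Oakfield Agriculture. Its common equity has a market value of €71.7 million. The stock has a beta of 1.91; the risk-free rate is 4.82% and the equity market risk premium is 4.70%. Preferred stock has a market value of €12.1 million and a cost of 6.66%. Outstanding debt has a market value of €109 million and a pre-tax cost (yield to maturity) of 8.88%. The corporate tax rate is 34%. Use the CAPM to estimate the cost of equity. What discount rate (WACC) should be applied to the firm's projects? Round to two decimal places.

Cost of equity via CAPM: Re = 4.82% + 1.91 × 4.7% = 13.7970%.
Total capital V = 71.7 + 12.1 + 109 = 192.8.
Equity: weight = 71.7/192.8 = 0.3719; cost = 13.797%.
Preferred: weight = 12.1/192.8 = 0.0628; cost = 6.66%.
Debt: weight = 109/192.8 = 0.5654; after-tax cost = 8.88% × (1 − 34%) = 5.8608%.
WACC = 0.3719 × 13.7970% + 0.0628 × 6.6600% + 0.5654 × 5.8608% = 8.8623%.

8.86%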